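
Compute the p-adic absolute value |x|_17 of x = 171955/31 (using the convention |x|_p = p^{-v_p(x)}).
|171955/31|_17 = 1/4913

Step 1 — compute v_17(x) by factoring powers of 17 out of the numerator and denominator: v_17(171955/31) = 3. Step 2 — apply |x|_p = p^{-v_p(x)} = 17^{-3} = 1/4913.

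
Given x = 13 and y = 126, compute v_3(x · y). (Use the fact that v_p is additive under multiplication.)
v_3(1638) = 2

v_p(x) = 0 (factor: 13 = 3^0 · 13); v_p(y) = 2 (factor: 126 = 3^2 · 14). Additivity: v_p(xy) = v_p(x) + v_p(y) = 0 + 2 = 2. (Direct check: xy = 1638 = 3^2 · (182).)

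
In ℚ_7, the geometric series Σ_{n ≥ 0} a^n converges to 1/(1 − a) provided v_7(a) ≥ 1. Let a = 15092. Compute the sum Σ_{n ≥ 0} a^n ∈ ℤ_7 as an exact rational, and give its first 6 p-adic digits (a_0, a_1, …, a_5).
Σ a^n = 1/(1 − a) = -1/15091;  first 6 digits = (1, 0, 0, 2, 6, 0)

v_7(a) = 3 ≥ 1, so the series converges in ℤ_7 to 1/(1 − a) = 1/(1 − 15092) = -1/15091. Expand this rational in ℤ_7: compute digits iteratively via d_i = x_i mod 7, x_{i+1} = (x_i − d_i)/7. The first 6 digits are (1, 0, 0, 2, 6, 0).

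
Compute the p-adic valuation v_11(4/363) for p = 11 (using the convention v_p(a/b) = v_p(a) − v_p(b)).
v_11(4/363) = -2

Factor powers of 11 from the numerator and denominator of the reduced fraction: 4 = 11^0 · 4 and 363 = 11^2 · 3. Apply v_p(a/b) = v_p(a) − v_p(b): v_11(4/363) = 0 − 2 = -2.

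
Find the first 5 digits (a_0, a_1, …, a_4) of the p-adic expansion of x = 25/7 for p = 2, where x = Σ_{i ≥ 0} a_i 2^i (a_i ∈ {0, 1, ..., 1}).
(a_0, …, a_4) = (1, 1, 1, 1, 1)

v_2(25/7) = 0 (numerator and denominator both coprime to 2), so x ∈ ℤ_2^×. Compute digits iteratively via a_i = x_i mod 2, x_{i+1} = (x_i − a_i)/2, with x_0 = x:
  x_0 = 25/7;  a_0 = 1;  x_1 = (x_0 − 1)/2 = 9/7
  x_1 = 9/7;  a_1 = 1;  x_2 = (x_1 − 1)/2 = 1/7
  x_2 = 1/7;  a_2 = 1;  x_3 = (x_2 − 1)/2 = -3/7
  x_3 = -3/7;  a_3 = 1;  x_4 = (x_3 − 1)/2 = -5/7
  x_4 = -5/7;  a_4 = 1;  x_5 = (x_4 − 1)/2 = -6/7
Digits: (1, 1, 1, 1, 1).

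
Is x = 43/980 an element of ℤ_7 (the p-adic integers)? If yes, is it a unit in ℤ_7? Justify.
x ∉ ℤ_7 (v_7(x) = -2 < 0)

ℤ_7 = {x ∈ ℚ_7 : v_7(x) ≥ 0} and ℤ_7^× = {x ∈ ℤ_7 : v_7(x) = 0}. Here v_7(43/980) = v_7(num) − v_7(den) = -2; compare against these criteria.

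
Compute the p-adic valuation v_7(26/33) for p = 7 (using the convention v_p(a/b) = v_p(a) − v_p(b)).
v_7(26/33) = 0

Factor powers of 7 from the numerator and denominator of the reduced fraction: 26 = 7^0 · 26 and 33 = 7^0 · 33. Apply v_p(a/b) = v_p(a) − v_p(b): v_7(26/33) = 0 − 0 = 0.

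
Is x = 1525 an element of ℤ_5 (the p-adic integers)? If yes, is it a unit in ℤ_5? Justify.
x ∈ ℤ_5 but not a unit; v_5(x) = 2 > 0

ℤ_5 = {x ∈ ℚ_5 : v_5(x) ≥ 0} and ℤ_5^× = {x ∈ ℤ_5 : v_5(x) = 0}. Here v_5(1525) = v_5(num) − v_5(den) = 2; compare against these criteria.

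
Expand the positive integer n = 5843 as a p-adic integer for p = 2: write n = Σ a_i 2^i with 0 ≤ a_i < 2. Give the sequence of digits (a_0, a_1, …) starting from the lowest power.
(a_0, a_1, …) = (1, 1, 0, 0, 1, 0, 1, 1, 0, 1, 1, 0, 1)

Repeated division by 2 gives the digits low-to-high: 5843 = 1 + 1·2^1 + 1·2^4 + 1·2^6 + 1·2^7 + 1·2^9 + 1·2^10 + 1·2^12. Digit sequence: (1, 1, 0, 0, 1, 0, 1, 1, 0, 1, 1, 0, 1).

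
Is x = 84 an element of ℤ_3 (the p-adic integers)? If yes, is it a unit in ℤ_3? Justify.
x ∈ ℤ_3 but not a unit; v_3(x) = 1 > 0

ℤ_3 = {x ∈ ℚ_3 : v_3(x) ≥ 0} and ℤ_3^× = {x ∈ ℤ_3 : v_3(x) = 0}. Here v_3(84) = v_3(num) − v_3(den) = 1; compare against these criteria.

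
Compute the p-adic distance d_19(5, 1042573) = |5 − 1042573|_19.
d_19(5, 1042573) = 1/130321

Step 1 — x − y = 5 − 1042573 = -1042568. Step 2 — v_19(-1042568) = 4 (factor: -1042568 = −(19^4 · 8); the sign does not affect v_p). Step 3 — |x − y|_19 = 19^{-4} = 1/130321.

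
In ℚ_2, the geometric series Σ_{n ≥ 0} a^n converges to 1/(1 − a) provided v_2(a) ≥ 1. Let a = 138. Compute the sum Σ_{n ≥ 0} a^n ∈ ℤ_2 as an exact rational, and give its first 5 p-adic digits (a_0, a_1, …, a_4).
Σ a^n = 1/(1 − a) = -1/137;  first 5 digits = (1, 1, 1, 0, 0)

v_2(a) = 1 ≥ 1, so the series converges in ℤ_2 to 1/(1 − a) = 1/(1 − 138) = -1/137. Expand this rational in ℤ_2: compute digits iteratively via d_i = x_i mod 2, x_{i+1} = (x_i − d_i)/2. The first 5 digits are (1, 1, 1, 0, 0).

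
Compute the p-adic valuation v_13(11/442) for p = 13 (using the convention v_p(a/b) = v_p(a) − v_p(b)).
v_13(11/442) = -1

Factor powers of 13 from the numerator and denominator of the reduced fraction: 11 = 13^0 · 11 and 442 = 13^1 · 34. Apply v_p(a/b) = v_p(a) − v_p(b): v_13(11/442) = 0 − 1 = -1.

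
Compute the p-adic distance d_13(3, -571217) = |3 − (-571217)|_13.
d_13(3, -571217) = 1/28561

Step 1 — x − y = 3 − (-571217) = 571220. Step 2 — v_13(571220) = 4 (factor: 571220 = (13^4 · 20); the sign does not affect v_p). Step 3 — |x − y|_13 = 13^{-4} = 1/28561.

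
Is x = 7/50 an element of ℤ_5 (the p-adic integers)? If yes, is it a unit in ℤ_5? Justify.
x ∉ ℤ_5 (v_5(x) = -2 < 0)

ℤ_5 = {x ∈ ℚ_5 : v_5(x) ≥ 0} and ℤ_5^× = {x ∈ ℤ_5 : v_5(x) = 0}. Here v_5(7/50) = v_5(num) − v_5(den) = -2; compare against these criteria.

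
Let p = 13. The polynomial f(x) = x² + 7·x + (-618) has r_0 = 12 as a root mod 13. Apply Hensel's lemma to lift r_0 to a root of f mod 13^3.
r_2 = 1104 (mod 2197)

Hensel: r_{i+1} = r_i − f(r_i)·(f′(r_i))^{-1} mod 13^{i+2}, f′(x) = 2x + 7. Iterate:
  r_0 = 12 (mod 13)
  r_1 = 90 (mod 169)
  r_2 = 1104 (mod 2197)
Final: r = 1104 satisfies f(r) ≡ 0 mod 13^3.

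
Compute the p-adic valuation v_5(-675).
v_5(-675) = 2

v_5(n) is the largest exponent k such that 5^k divides n. Factor out: -675 = -5^2 · 27. (Sign doesn't affect v_p.) So v_5(-675) = 2.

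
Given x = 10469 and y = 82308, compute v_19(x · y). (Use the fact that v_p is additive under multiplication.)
v_19(861682452) = 5

v_p(x) = 2 (factor: 10469 = 19^2 · 29); v_p(y) = 3 (factor: 82308 = 19^3 · 12). Additivity: v_p(xy) = v_p(x) + v_p(y) = 2 + 3 = 5. (Direct check: xy = 861682452 = 19^5 · (348).)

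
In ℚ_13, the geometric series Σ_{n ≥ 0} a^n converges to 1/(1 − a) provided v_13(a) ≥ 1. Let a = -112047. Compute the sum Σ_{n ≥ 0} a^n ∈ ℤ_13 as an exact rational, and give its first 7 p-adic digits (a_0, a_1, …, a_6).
Σ a^n = 1/(1 − a) = 1/112048;  first 7 digits = (1, 0, 0, 1, 9, 12, 0)

v_13(a) = 3 ≥ 1, so the series converges in ℤ_13 to 1/(1 − a) = 1/(1 − (-112047)) = 1/112048. Expand this rational in ℤ_13: compute digits iteratively via d_i = x_i mod 13, x_{i+1} = (x_i − d_i)/13. The first 7 digits are (1, 0, 0, 1, 9, 12, 0).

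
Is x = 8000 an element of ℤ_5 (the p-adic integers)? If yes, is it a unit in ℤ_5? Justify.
x ∈ ℤ_5 but not a unit; v_5(x) = 3 > 0

ℤ_5 = {x ∈ ℚ_5 : v_5(x) ≥ 0} and ℤ_5^× = {x ∈ ℤ_5 : v_5(x) = 0}. Here v_5(8000) = v_5(num) − v_5(den) = 3; compare against these criteria.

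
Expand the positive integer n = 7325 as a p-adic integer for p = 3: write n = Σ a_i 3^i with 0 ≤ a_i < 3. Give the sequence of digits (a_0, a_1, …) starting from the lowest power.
(a_0, a_1, …) = (2, 2, 0, 1, 0, 0, 1, 0, 1)

Repeated division by 3 gives the digits low-to-high: 7325 = 2 + 2·3^1 + 1·3^3 + 1·3^6 + 1·3^8. Digit sequence: (2, 2, 0, 1, 0, 0, 1, 0, 1).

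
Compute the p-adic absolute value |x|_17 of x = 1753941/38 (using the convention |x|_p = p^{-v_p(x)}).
|1753941/38|_17 = 1/83521

Step 1 — compute v_17(x) by factoring powers of 17 out of the numerator and denominator: v_17(1753941/38) = 4. Step 2 — apply |x|_p = p^{-v_p(x)} = 17^{-4} = 1/83521.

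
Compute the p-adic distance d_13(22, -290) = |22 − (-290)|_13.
d_13(22, -290) = 1/13

Step 1 — x − y = 22 − (-290) = 312. Step 2 — v_13(312) = 1 (factor: 312 = (13^1 · 24); the sign does not affect v_p). Step 3 — |x − y|_13 = 13^{-1} = 1/13.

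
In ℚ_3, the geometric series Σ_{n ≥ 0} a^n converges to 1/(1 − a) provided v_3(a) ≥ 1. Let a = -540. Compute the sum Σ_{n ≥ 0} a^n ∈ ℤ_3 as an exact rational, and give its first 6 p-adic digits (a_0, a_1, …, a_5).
Σ a^n = 1/(1 − a) = 1/541;  first 6 digits = (1, 0, 0, 1, 2, 0)

v_3(a) = 3 ≥ 1, so the series converges in ℤ_3 to 1/(1 − a) = 1/(1 − (-540)) = 1/541. Expand this rational in ℤ_3: compute digits iteratively via d_i = x_i mod 3, x_{i+1} = (x_i − d_i)/3. The first 6 digits are (1, 0, 0, 1, 2, 0).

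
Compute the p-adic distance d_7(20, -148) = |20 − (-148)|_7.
d_7(20, -148) = 1/7

Step 1 — x − y = 20 − (-148) = 168. Step 2 — v_7(168) = 1 (factor: 168 = (7^1 · 24); the sign does not affect v_p). Step 3 — |x − y|_7 = 7^{-1} = 1/7.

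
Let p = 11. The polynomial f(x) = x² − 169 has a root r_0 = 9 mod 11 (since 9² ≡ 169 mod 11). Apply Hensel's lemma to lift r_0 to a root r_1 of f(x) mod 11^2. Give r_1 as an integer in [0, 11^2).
r_1 = 108 (mod 121)

Hensel's recurrence: r_{i+1} = r_i − f(r_i)·(f′(r_i))^{-1} mod 11^{i+2}, with f′(x) = 2x. Iterate:
  r_0 = 9 (mod 11)
  r_1 = 108 (mod 121)
Final: r_1 = 108, and one checks f(r_1) ≡ 0 mod 11^2.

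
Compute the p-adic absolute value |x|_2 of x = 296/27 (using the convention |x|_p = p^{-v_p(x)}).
|296/27|_2 = 1/8

Step 1 — compute v_2(x) by factoring powers of 2 out of the numerator and denominator: v_2(296/27) = 3. Step 2 — apply |x|_p = p^{-v_p(x)} = 2^{-3} = 1/8.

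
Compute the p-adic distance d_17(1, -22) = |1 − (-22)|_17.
d_17(1, -22) = 1

Step 1 — x − y = 1 − (-22) = 23. Step 2 — v_17(23) = 0 (factor: 23 = (17^0 · 23); the sign does not affect v_p). Step 3 — |x − y|_17 = 17^{0} = 1.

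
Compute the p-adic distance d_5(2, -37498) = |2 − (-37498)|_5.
d_5(2, -37498) = 1/3125

Step 1 — x − y = 2 − (-37498) = 37500. Step 2 — v_5(37500) = 5 (factor: 37500 = (5^5 · 12); the sign does not affect v_p). Step 3 — |x − y|_5 = 5^{-5} = 1/3125.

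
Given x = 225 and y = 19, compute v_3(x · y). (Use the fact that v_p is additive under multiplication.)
v_3(4275) = 2

v_p(x) = 2 (factor: 225 = 3^2 · 25); v_p(y) = 0 (factor: 19 = 3^0 · 19). Additivity: v_p(xy) = v_p(x) + v_p(y) = 2 + 0 = 2. (Direct check: xy = 4275 = 3^2 · (475).)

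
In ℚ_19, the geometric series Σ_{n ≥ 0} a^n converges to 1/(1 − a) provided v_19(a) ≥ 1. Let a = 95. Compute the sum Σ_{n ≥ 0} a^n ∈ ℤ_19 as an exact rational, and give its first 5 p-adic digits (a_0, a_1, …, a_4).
Σ a^n = 1/(1 − a) = -1/94;  first 5 digits = (1, 5, 6, 12, 4)

v_19(a) = 1 ≥ 1, so the series converges in ℤ_19 to 1/(1 − a) = 1/(1 − 95) = -1/94. Expand this rational in ℤ_19: compute digits iteratively via d_i = x_i mod 19, x_{i+1} = (x_i − d_i)/19. The first 5 digits are (1, 5, 6, 12, 4).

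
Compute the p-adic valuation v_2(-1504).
v_2(-1504) = 5

v_2(n) is the largest exponent k such that 2^k divides n. Factor out: -1504 = -2^5 · 47. (Sign doesn't affect v_p.) So v_2(-1504) = 5.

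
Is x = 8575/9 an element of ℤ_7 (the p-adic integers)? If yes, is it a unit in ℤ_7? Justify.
x ∈ ℤ_7 but not a unit; v_7(x) = 3 > 0

ℤ_7 = {x ∈ ℚ_7 : v_7(x) ≥ 0} and ℤ_7^× = {x ∈ ℤ_7 : v_7(x) = 0}. Here v_7(8575/9) = v_7(num) − v_7(den) = 3; compare against these criteria.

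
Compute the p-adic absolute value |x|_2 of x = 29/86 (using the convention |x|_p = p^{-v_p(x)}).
|29/86|_2 = 2

Step 1 — compute v_2(x) by factoring powers of 2 out of the numerator and denominator: v_2(29/86) = -1. Step 2 — apply |x|_p = p^{-v_p(x)} = 2^{1} = 2.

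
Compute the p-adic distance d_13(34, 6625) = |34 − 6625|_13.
d_13(34, 6625) = 1/2197

Step 1 — x − y = 34 − 6625 = -6591. Step 2 — v_13(-6591) = 3 (factor: -6591 = −(13^3 · 3); the sign does not affect v_p). Step 3 — |x − y|_13 = 13^{-3} = 1/2197.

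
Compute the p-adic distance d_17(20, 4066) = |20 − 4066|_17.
d_17(20, 4066) = 1/289

Step 1 — x − y = 20 − 4066 = -4046. Step 2 — v_17(-4046) = 2 (factor: -4046 = −(17^2 · 14); the sign does not affect v_p). Step 3 — |x − y|_17 = 17^{-2} = 1/289.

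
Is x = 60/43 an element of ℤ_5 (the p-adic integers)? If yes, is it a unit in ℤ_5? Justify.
x ∈ ℤ_5 but not a unit; v_5(x) = 1 > 0

ℤ_5 = {x ∈ ℚ_5 : v_5(x) ≥ 0} and ℤ_5^× = {x ∈ ℤ_5 : v_5(x) = 0}. Here v_5(60/43) = v_5(num) − v_5(den) = 1; compare against these criteria.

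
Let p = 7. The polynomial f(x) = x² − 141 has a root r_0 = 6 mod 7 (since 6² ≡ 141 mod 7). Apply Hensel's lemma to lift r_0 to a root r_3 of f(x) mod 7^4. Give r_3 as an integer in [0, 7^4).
r_3 = 1350 (mod 2401)

Hensel's recurrence: r_{i+1} = r_i − f(r_i)·(f′(r_i))^{-1} mod 7^{i+2}, with f′(x) = 2x. Iterate:
  r_0 = 6 (mod 7)
  r_1 = 27 (mod 49)
  r_2 = 321 (mod 343)
  r_3 = 1350 (mod 2401)
Final: r_3 = 1350, and one checks f(r_3) ≡ 0 mod 7^4.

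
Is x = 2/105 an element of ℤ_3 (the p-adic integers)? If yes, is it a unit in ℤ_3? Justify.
x ∉ ℤ_3 (v_3(x) = -1 < 0)

ℤ_3 = {x ∈ ℚ_3 : v_3(x) ≥ 0} and ℤ_3^× = {x ∈ ℤ_3 : v_3(x) = 0}. Here v_3(2/105) = v_3(num) − v_3(den) = -1; compare against these criteria.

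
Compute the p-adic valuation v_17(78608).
v_17(78608) = 3

v_17(n) is the largest exponent k such that 17^k divides n. Factor out: 78608 = 17^3 · 16. (Sign doesn't affect v_p.) So v_17(78608) = 3.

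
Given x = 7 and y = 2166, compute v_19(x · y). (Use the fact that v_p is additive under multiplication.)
v_19(15162) = 2

v_p(x) = 0 (factor: 7 = 19^0 · 7); v_p(y) = 2 (factor: 2166 = 19^2 · 6). Additivity: v_p(xy) = v_p(x) + v_p(y) = 0 + 2 = 2. (Direct check: xy = 15162 = 19^2 · (42).)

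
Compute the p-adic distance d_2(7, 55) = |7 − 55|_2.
d_2(7, 55) = 1/16

Step 1 — x − y = 7 − 55 = -48. Step 2 — v_2(-48) = 4 (factor: -48 = −(2^4 · 3); the sign does not affect v_p). Step 3 — |x − y|_2 = 2^{-4} = 1/16.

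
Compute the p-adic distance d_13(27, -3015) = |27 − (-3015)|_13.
d_13(27, -3015) = 1/169

Step 1 — x − y = 27 − (-3015) = 3042. Step 2 — v_13(3042) = 2 (factor: 3042 = (13^2 · 18); the sign does not affect v_p). Step 3 — |x − y|_13 = 13^{-2} = 1/169.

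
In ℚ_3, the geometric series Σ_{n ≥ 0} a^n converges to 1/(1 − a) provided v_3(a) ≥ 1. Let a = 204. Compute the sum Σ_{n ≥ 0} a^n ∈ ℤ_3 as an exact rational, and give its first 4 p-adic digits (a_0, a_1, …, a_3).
Σ a^n = 1/(1 − a) = -1/203;  first 4 digits = (1, 2, 2, 2)

v_3(a) = 1 ≥ 1, so the series converges in ℤ_3 to 1/(1 − a) = 1/(1 − 204) = -1/203. Expand this rational in ℤ_3: compute digits iteratively via d_i = x_i mod 3, x_{i+1} = (x_i − d_i)/3. The first 4 digits are (1, 2, 2, 2).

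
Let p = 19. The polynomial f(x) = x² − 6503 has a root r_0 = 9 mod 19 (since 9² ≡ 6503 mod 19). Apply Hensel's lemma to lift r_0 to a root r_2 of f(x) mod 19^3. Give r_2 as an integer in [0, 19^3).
r_2 = 807 (mod 6859)

Hensel's recurrence: r_{i+1} = r_i − f(r_i)·(f′(r_i))^{-1} mod 19^{i+2}, with f′(x) = 2x. Iterate:
  r_0 = 9 (mod 19)
  r_1 = 85 (mod 361)
  r_2 = 807 (mod 6859)
Final: r_2 = 807, and one checks f(r_2) ≡ 0 mod 19^3.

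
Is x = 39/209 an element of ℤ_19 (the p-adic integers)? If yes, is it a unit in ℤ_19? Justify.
x ∉ ℤ_19 (v_19(x) = -1 < 0)

ℤ_19 = {x ∈ ℚ_19 : v_19(x) ≥ 0} and ℤ_19^× = {x ∈ ℤ_19 : v_19(x) = 0}. Here v_19(39/209) = v_19(num) − v_19(den) = -1; compare against these criteria.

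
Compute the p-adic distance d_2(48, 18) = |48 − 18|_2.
d_2(48, 18) = 1/2

Step 1 — x − y = 48 − 18 = 30. Step 2 — v_2(30) = 1 (factor: 30 = (2^1 · 15); the sign does not affect v_p). Step 3 — |x − y|_2 = 2^{-1} = 1/2.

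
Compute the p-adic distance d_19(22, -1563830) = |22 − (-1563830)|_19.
d_19(22, -1563830) = 1/130321

Step 1 — x − y = 22 − (-1563830) = 1563852. Step 2 — v_19(1563852) = 4 (factor: 1563852 = (19^4 · 12); the sign does not affect v_p). Step 3 — |x − y|_19 = 19^{-4} = 1/130321.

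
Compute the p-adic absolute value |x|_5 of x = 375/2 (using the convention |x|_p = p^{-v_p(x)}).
|375/2|_5 = 1/125

Step 1 — compute v_5(x) by factoring powers of 5 out of the numerator and denominator: v_5(375/2) = 3. Step 2 — apply |x|_p = p^{-v_p(x)} = 5^{-3} = 1/125.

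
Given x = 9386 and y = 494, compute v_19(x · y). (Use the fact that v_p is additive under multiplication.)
v_19(4636684) = 3

v_p(x) = 2 (factor: 9386 = 19^2 · 26); v_p(y) = 1 (factor: 494 = 19^1 · 26). Additivity: v_p(xy) = v_p(x) + v_p(y) = 2 + 1 = 3. (Direct check: xy = 4636684 = 19^3 · (676).)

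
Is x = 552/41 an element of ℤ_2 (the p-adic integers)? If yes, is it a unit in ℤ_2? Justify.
x ∈ ℤ_2 but not a unit; v_2(x) = 3 > 0

ℤ_2 = {x ∈ ℚ_2 : v_2(x) ≥ 0} and ℤ_2^× = {x ∈ ℤ_2 : v_2(x) = 0}. Here v_2(552/41) = v_2(num) − v_2(den) = 3; compare against these criteria.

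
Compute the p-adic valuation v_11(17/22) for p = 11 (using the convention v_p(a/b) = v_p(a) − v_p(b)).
v_11(17/22) = -1

Factor powers of 11 from the numerator and denominator of the reduced fraction: 17 = 11^0 · 17 and 22 = 11^1 · 2. Apply v_p(a/b) = v_p(a) − v_p(b): v_11(17/22) = 0 − 1 = -1.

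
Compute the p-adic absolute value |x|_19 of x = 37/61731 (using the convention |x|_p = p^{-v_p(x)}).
|37/61731|_19 = 6859

Step 1 — compute v_19(x) by factoring powers of 19 out of the numerator and denominator: v_19(37/61731) = -3. Step 2 — apply |x|_p = p^{-v_p(x)} = 19^{3} = 6859.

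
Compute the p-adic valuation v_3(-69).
v_3(-69) = 1

v_3(n) is the largest exponent k such that 3^k divides n. Factor out: -69 = -3^1 · 23. (Sign doesn't affect v_p.) So v_3(-69) = 1.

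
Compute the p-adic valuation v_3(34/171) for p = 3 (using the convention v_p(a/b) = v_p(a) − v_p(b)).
v_3(34/171) = -2

Factor powers of 3 from the numerator and denominator of the reduced fraction: 34 = 3^0 · 34 and 171 = 3^2 · 19. Apply v_p(a/b) = v_p(a) − v_p(b): v_3(34/171) = 0 − 2 = -2.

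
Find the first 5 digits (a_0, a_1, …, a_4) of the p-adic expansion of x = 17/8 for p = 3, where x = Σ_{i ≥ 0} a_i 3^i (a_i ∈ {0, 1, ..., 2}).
(a_0, …, a_4) = (1, 0, 2, 2, 1)

v_3(17/8) = 0 (numerator and denominator both coprime to 3), so x ∈ ℤ_3^×. Compute digits iteratively via a_i = x_i mod 3, x_{i+1} = (x_i − a_i)/3, with x_0 = x:
  x_0 = 17/8;  a_0 = 1;  x_1 = (x_0 − 1)/3 = 3/8
  x_1 = 3/8;  a_1 = 0;  x_2 = (x_1 − 0)/3 = 1/8
  x_2 = 1/8;  a_2 = 2;  x_3 = (x_2 − 2)/3 = -5/8
  x_3 = -5/8;  a_3 = 2;  x_4 = (x_3 − 2)/3 = -7/8
  x_4 = -7/8;  a_4 = 1;  x_5 = (x_4 − 1)/3 = -5/8
Digits: (1, 0, 2, 2, 1).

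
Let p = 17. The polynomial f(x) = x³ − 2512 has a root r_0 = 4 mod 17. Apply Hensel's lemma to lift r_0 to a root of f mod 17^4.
r_3 = 49763 (mod 83521)

Hensel: r_{i+1} = r_i − f(r_i)/f′(r_i) mod 17^{i+2}, where f′(x) = 3x². Iterate:
  r_0 = 4 (mod 17)
  r_1 = 55 (mod 289)
  r_2 = 633 (mod 4913)
  r_3 = 49763 (mod 83521)
Final: r = 49763 with f(r) ≡ 0 mod 17^4.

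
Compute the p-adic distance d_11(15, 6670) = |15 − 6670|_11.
d_11(15, 6670) = 1/1331

Step 1 — x − y = 15 − 6670 = -6655. Step 2 — v_11(-6655) = 3 (factor: -6655 = −(11^3 · 5); the sign does not affect v_p). Step 3 — |x − y|_11 = 11^{-3} = 1/1331.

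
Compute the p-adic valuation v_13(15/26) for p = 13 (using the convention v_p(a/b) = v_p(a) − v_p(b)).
v_13(15/26) = -1

Factor powers of 13 from the numerator and denominator of the reduced fraction: 15 = 13^0 · 15 and 26 = 13^1 · 2. Apply v_p(a/b) = v_p(a) − v_p(b): v_13(15/26) = 0 − 1 = -1.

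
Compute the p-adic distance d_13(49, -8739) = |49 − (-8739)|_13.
d_13(49, -8739) = 1/2197

Step 1 — x − y = 49 − (-8739) = 8788. Step 2 — v_13(8788) = 3 (factor: 8788 = (13^3 · 4); the sign does not affect v_p). Step 3 — |x − y|_13 = 13^{-3} = 1/2197.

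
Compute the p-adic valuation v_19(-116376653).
v_19(-116376653) = 5

v_19(n) is the largest exponent k such that 19^k divides n. Factor out: -116376653 = -19^5 · 47. (Sign doesn't affect v_p.) So v_19(-116376653) = 5.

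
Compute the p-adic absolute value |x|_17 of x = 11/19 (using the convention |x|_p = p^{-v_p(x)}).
|11/19|_17 = 1

Step 1 — compute v_17(x) by factoring powers of 17 out of the numerator and denominator: v_17(11/19) = 0. Step 2 — apply |x|_p = p^{-v_p(x)} = 17^{0} = 1.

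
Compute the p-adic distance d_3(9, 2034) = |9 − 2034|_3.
d_3(9, 2034) = 1/81

Step 1 — x − y = 9 − 2034 = -2025. Step 2 — v_3(-2025) = 4 (factor: -2025 = −(3^4 · 25); the sign does not affect v_p). Step 3 — |x − y|_3 = 3^{-4} = 1/81.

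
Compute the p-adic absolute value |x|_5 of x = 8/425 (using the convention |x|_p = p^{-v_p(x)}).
|8/425|_5 = 25

Step 1 — compute v_5(x) by factoring powers of 5 out of the numerator and denominator: v_5(8/425) = -2. Step 2 — apply |x|_p = p^{-v_p(x)} = 5^{2} = 25.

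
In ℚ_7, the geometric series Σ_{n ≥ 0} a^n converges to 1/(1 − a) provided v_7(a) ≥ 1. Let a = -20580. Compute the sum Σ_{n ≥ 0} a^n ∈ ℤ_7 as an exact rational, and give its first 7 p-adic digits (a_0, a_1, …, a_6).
Σ a^n = 1/(1 − a) = 1/20581;  first 7 digits = (1, 0, 0, 3, 5, 5, 1)

v_7(a) = 3 ≥ 1, so the series converges in ℤ_7 to 1/(1 − a) = 1/(1 − (-20580)) = 1/20581. Expand this rational in ℤ_7: compute digits iteratively via d_i = x_i mod 7, x_{i+1} = (x_i − d_i)/7. The first 7 digits are (1, 0, 0, 3, 5, 5, 1).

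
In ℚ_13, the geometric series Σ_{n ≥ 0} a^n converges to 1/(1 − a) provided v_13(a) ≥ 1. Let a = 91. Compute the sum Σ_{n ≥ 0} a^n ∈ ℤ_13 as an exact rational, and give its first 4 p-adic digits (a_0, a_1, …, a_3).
Σ a^n = 1/(1 − a) = -1/90;  first 4 digits = (1, 7, 10, 8)

v_13(a) = 1 ≥ 1, so the series converges in ℤ_13 to 1/(1 − a) = 1/(1 − 91) = -1/90. Expand this rational in ℤ_13: compute digits iteratively via d_i = x_i mod 13, x_{i+1} = (x_i − d_i)/13. The first 4 digits are (1, 7, 10, 8).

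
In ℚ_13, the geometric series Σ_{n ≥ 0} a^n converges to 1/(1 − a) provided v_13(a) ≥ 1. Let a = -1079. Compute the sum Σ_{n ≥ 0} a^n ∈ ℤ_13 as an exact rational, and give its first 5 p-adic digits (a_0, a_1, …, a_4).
Σ a^n = 1/(1 − a) = 1/1080;  first 5 digits = (1, 8, 5, 1, 11)

v_13(a) = 1 ≥ 1, so the series converges in ℤ_13 to 1/(1 − a) = 1/(1 − (-1079)) = 1/1080. Expand this rational in ℤ_13: compute digits iteratively via d_i = x_i mod 13, x_{i+1} = (x_i − d_i)/13. The first 5 digits are (1, 8, 5, 1, 11).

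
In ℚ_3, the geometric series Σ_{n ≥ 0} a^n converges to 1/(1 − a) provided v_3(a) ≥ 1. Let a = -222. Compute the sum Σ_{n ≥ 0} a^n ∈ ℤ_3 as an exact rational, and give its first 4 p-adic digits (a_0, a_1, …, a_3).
Σ a^n = 1/(1 − a) = 1/223;  first 4 digits = (1, 1, 0, 0)

v_3(a) = 1 ≥ 1, so the series converges in ℤ_3 to 1/(1 − a) = 1/(1 − (-222)) = 1/223. Expand this rational in ℤ_3: compute digits iteratively via d_i = x_i mod 3, x_{i+1} = (x_i − d_i)/3. The first 4 digits are (1, 1, 0, 0).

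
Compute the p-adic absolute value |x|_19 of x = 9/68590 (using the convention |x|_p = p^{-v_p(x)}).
|9/68590|_19 = 6859

Step 1 — compute v_19(x) by factoring powers of 19 out of the numerator and denominator: v_19(9/68590) = -3. Step 2 — apply |x|_p = p^{-v_p(x)} = 19^{3} = 6859.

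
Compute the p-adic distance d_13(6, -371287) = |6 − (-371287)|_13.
d_13(6, -371287) = 1/371293

Step 1 — x − y = 6 − (-371287) = 371293. Step 2 — v_13(371293) = 5 (factor: 371293 = (13^5 · 1); the sign does not affect v_p). Step 3 — |x − y|_13 = 13^{-5} = 1/371293.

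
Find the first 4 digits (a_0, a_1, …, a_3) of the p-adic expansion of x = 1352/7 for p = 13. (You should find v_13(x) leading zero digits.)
(a_0, …, a_3) = (0, 0, 3, 11)

v_13(1352/7) = 2, so a_0 = ... = a_1 = 0. Factor out: x = 13^2 · u with u = 8/7 a unit in ℤ_13. Expand u iteratively via a_{v+i} = u_i mod 13, u_{i+1} = (u_i − a_{v+i})/13:
  u_0 = 8/7;  a_2 = 3;  u_1 = (u_0 − 3)/13 = -1/7
  u_1 = -1/7;  a_3 = 11;  u_2 = (u_1 − 11)/13 = -6/7
Digits: (0, 0, 3, 11).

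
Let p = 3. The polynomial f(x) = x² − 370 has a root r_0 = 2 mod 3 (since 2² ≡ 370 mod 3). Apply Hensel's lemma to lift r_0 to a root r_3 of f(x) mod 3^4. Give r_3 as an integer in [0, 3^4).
r_3 = 17 (mod 81)

Hensel's recurrence: r_{i+1} = r_i − f(r_i)·(f′(r_i))^{-1} mod 3^{i+2}, with f′(x) = 2x. Iterate:
  r_0 = 2 (mod 3)
  r_1 = 8 (mod 9)
  r_2 = 17 (mod 27)
  r_3 = 17 (mod 81)
Final: r_3 = 17, and one checks f(r_3) ≡ 0 mod 3^4.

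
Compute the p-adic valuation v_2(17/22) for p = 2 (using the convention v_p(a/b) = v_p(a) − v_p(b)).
v_2(17/22) = -1

Factor powers of 2 from the numerator and denominator of the reduced fraction: 17 = 2^0 · 17 and 22 = 2^1 · 11. Apply v_p(a/b) = v_p(a) − v_p(b): v_2(17/22) = 0 − 1 = -1.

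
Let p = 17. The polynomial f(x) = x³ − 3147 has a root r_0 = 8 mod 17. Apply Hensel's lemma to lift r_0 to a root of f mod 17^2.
r_1 = 246 (mod 289)

Hensel: r_{i+1} = r_i − f(r_i)/f′(r_i) mod 17^{i+2}, where f′(x) = 3x². Iterate:
  r_0 = 8 (mod 17)
  r_1 = 246 (mod 289)
Final: r = 246 with f(r) ≡ 0 mod 17^2.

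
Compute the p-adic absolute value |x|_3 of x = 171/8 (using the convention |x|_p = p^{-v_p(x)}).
|171/8|_3 = 1/9

Step 1 — compute v_3(x) by factoring powers of 3 out of the numerator and denominator: v_3(171/8) = 2. Step 2 — apply |x|_p = p^{-v_p(x)} = 3^{-2} = 1/9.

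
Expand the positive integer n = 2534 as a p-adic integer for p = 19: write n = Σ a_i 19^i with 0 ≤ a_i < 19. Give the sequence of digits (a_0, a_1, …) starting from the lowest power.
(a_0, a_1, …) = (7, 0, 7)

Repeated division by 19 gives the digits low-to-high: 2534 = 7 + 7·19^2. Digit sequence: (7, 0, 7).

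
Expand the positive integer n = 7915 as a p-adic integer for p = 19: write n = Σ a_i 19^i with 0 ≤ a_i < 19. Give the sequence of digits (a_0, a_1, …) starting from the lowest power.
(a_0, a_1, …) = (11, 17, 2, 1)

Repeated division by 19 gives the digits low-to-high: 7915 = 11 + 17·19^1 + 2·19^2 + 1·19^3. Digit sequence: (11, 17, 2, 1).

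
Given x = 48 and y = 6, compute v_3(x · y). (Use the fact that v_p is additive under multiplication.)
v_3(288) = 2

v_p(x) = 1 (factor: 48 = 3^1 · 16); v_p(y) = 1 (factor: 6 = 3^1 · 2). Additivity: v_p(xy) = v_p(x) + v_p(y) = 1 + 1 = 2. (Direct check: xy = 288 = 3^2 · (32).)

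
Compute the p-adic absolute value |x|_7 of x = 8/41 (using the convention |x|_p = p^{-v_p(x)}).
|8/41|_7 = 1

Step 1 — compute v_7(x) by factoring powers of 7 out of the numerator and denominator: v_7(8/41) = 0. Step 2 — apply |x|_p = p^{-v_p(x)} = 7^{0} = 1.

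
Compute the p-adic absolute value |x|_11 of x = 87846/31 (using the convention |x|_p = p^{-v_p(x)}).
|87846/31|_11 = 1/14641

Step 1 — compute v_11(x) by factoring powers of 11 out of the numerator and denominator: v_11(87846/31) = 4. Step 2 — apply |x|_p = p^{-v_p(x)} = 11^{-4} = 1/14641.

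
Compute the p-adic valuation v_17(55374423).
v_17(55374423) = 5

v_17(n) is the largest exponent k such that 17^k divides n. Factor out: 55374423 = 17^5 · 39. (Sign doesn't affect v_p.) So v_17(55374423) = 5.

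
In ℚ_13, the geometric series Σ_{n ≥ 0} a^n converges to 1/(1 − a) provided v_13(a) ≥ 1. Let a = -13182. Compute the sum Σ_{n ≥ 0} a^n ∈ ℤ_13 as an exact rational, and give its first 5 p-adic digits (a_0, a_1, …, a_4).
Σ a^n = 1/(1 − a) = 1/13183;  first 5 digits = (1, 0, 0, 7, 12)

v_13(a) = 3 ≥ 1, so the series converges in ℤ_13 to 1/(1 − a) = 1/(1 − (-13182)) = 1/13183. Expand this rational in ℤ_13: compute digits iteratively via d_i = x_i mod 13, x_{i+1} = (x_i − d_i)/13. The first 5 digits are (1, 0, 0, 7, 12).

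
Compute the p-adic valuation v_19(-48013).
v_19(-48013) = 3

v_19(n) is the largest exponent k such that 19^k divides n. Factor out: -48013 = -19^3 · 7. (Sign doesn't affect v_p.) So v_19(-48013) = 3.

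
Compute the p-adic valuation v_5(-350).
v_5(-350) = 2

v_5(n) is the largest exponent k such that 5^k divides n. Factor out: -350 = -5^2 · 14. (Sign doesn't affect v_p.) So v_5(-350) = 2.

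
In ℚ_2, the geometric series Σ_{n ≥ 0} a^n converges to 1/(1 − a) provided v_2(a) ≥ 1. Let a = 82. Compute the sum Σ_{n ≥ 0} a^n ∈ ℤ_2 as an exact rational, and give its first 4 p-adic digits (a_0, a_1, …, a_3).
Σ a^n = 1/(1 − a) = -1/81;  first 4 digits = (1, 1, 1, 1)

v_2(a) = 1 ≥ 1, so the series converges in ℤ_2 to 1/(1 − a) = 1/(1 − 82) = -1/81. Expand this rational in ℤ_2: compute digits iteratively via d_i = x_i mod 2, x_{i+1} = (x_i − d_i)/2. The first 4 digits are (1, 1, 1, 1).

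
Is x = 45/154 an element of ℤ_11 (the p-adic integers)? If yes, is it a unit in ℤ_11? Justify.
x ∉ ℤ_11 (v_11(x) = -1 < 0)

ℤ_11 = {x ∈ ℚ_11 : v_11(x) ≥ 0} and ℤ_11^× = {x ∈ ℤ_11 : v_11(x) = 0}. Here v_11(45/154) = v_11(num) − v_11(den) = -1; compare against these criteria.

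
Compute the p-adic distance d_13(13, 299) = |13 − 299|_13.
d_13(13, 299) = 1/13

Step 1 — x − y = 13 − 299 = -286. Step 2 — v_13(-286) = 1 (factor: -286 = −(13^1 · 22); the sign does not affect v_p). Step 3 — |x − y|_13 = 13^{-1} = 1/13.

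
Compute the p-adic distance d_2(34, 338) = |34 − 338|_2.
d_2(34, 338) = 1/16

Step 1 — x − y = 34 − 338 = -304. Step 2 — v_2(-304) = 4 (factor: -304 = −(2^4 · 19); the sign does not affect v_p). Step 3 — |x − y|_2 = 2^{-4} = 1/16.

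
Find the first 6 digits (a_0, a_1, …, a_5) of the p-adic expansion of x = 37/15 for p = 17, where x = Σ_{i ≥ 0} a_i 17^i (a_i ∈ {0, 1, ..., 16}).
(a_0, …, a_5) = (7, 2, 1, 9, 4, 2)

v_17(37/15) = 0 (numerator and denominator both coprime to 17), so x ∈ ℤ_17^×. Compute digits iteratively via a_i = x_i mod 17, x_{i+1} = (x_i − a_i)/17, with x_0 = x:
  x_0 = 37/15;  a_0 = 7;  x_1 = (x_0 − 7)/17 = -4/15
  x_1 = -4/15;  a_1 = 2;  x_2 = (x_1 − 2)/17 = -2/15
  x_2 = -2/15;  a_2 = 1;  x_3 = (x_2 − 1)/17 = -1/15
  x_3 = -1/15;  a_3 = 9;  x_4 = (x_3 − 9)/17 = -8/15
  x_4 = -8/15;  a_4 = 4;  x_5 = (x_4 − 4)/17 = -4/15
  x_5 = -4/15;  a_5 = 2;  x_6 = (x_5 − 2)/17 = -2/15
Digits: (7, 2, 1, 9, 4, 2).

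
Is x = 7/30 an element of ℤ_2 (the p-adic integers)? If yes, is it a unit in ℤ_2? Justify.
x ∉ ℤ_2 (v_2(x) = -1 < 0)

ℤ_2 = {x ∈ ℚ_2 : v_2(x) ≥ 0} and ℤ_2^× = {x ∈ ℤ_2 : v_2(x) = 0}. Here v_2(7/30) = v_2(num) − v_2(den) = -1; compare against these criteria.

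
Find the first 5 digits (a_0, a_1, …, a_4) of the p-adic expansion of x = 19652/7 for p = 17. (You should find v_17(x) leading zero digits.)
(a_0, …, a_4) = (0, 0, 0, 3, 12)

v_17(19652/7) = 3, so a_0 = ... = a_2 = 0. Factor out: x = 17^3 · u with u = 4/7 a unit in ℤ_17. Expand u iteratively via a_{v+i} = u_i mod 17, u_{i+1} = (u_i − a_{v+i})/17:
  u_0 = 4/7;  a_3 = 3;  u_1 = (u_0 − 3)/17 = -1/7
  u_1 = -1/7;  a_4 = 12;  u_2 = (u_1 − 12)/17 = -5/7
Digits: (0, 0, 0, 3, 12).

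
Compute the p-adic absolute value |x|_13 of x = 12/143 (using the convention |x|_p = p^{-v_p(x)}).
|12/143|_13 = 13

Step 1 — compute v_13(x) by factoring powers of 13 out of the numerator and denominator: v_13(12/143) = -1. Step 2 — apply |x|_p = p^{-v_p(x)} = 13^{1} = 13.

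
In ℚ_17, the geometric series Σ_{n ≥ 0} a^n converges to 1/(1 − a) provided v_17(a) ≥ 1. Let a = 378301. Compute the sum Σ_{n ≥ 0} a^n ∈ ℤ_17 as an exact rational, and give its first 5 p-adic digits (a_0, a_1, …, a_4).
Σ a^n = 1/(1 − a) = -1/378300;  first 5 digits = (1, 0, 0, 9, 4)

v_17(a) = 3 ≥ 1, so the series converges in ℤ_17 to 1/(1 − a) = 1/(1 − 378301) = -1/378300. Expand this rational in ℤ_17: compute digits iteratively via d_i = x_i mod 17, x_{i+1} = (x_i − d_i)/17. The first 5 digits are (1, 0, 0, 9, 4).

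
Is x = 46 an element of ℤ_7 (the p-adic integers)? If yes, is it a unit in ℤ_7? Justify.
x ∈ ℤ_7^× (unit); v_7(x) = 0

ℤ_7 = {x ∈ ℚ_7 : v_7(x) ≥ 0} and ℤ_7^× = {x ∈ ℤ_7 : v_7(x) = 0}. Here v_7(46) = v_7(num) − v_7(den) = 0; compare against these criteria.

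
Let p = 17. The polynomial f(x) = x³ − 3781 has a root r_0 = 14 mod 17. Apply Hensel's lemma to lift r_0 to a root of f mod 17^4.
r_3 = 51473 (mod 83521)

Hensel: r_{i+1} = r_i − f(r_i)/f′(r_i) mod 17^{i+2}, where f′(x) = 3x². Iterate:
  r_0 = 14 (mod 17)
  r_1 = 31 (mod 289)
  r_2 = 2343 (mod 4913)
  r_3 = 51473 (mod 83521)
Final: r = 51473 with f(r) ≡ 0 mod 17^4.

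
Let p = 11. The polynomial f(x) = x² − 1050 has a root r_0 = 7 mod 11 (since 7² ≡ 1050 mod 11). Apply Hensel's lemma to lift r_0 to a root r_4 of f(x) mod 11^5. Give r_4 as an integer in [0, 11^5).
r_4 = 114726 (mod 161051)

Hensel's recurrence: r_{i+1} = r_i − f(r_i)·(f′(r_i))^{-1} mod 11^{i+2}, with f′(x) = 2x. Iterate:
  r_0 = 7 (mod 11)
  r_1 = 18 (mod 121)
  r_2 = 260 (mod 1331)
  r_3 = 12239 (mod 14641)
  r_4 = 114726 (mod 161051)
Final: r_4 = 114726, and one checks f(r_4) ≡ 0 mod 11^5.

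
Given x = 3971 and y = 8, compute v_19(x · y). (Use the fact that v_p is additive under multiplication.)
v_19(31768) = 2

v_p(x) = 2 (factor: 3971 = 19^2 · 11); v_p(y) = 0 (factor: 8 = 19^0 · 8). Additivity: v_p(xy) = v_p(x) + v_p(y) = 2 + 0 = 2. (Direct check: xy = 31768 = 19^2 · (88).)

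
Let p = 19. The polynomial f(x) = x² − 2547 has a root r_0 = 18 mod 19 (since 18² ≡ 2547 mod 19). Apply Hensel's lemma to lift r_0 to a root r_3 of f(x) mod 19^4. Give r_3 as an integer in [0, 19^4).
r_3 = 51071 (mod 130321)

Hensel's recurrence: r_{i+1} = r_i − f(r_i)·(f′(r_i))^{-1} mod 19^{i+2}, with f′(x) = 2x. Iterate:
  r_0 = 18 (mod 19)
  r_1 = 170 (mod 361)
  r_2 = 3058 (mod 6859)
  r_3 = 51071 (mod 130321)
Final: r_3 = 51071, and one checks f(r_3) ≡ 0 mod 19^4.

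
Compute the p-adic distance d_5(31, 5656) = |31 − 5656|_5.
d_5(31, 5656) = 1/625

Step 1 — x − y = 31 − 5656 = -5625. Step 2 — v_5(-5625) = 4 (factor: -5625 = −(5^4 · 9); the sign does not affect v_p). Step 3 — |x − y|_5 = 5^{-4} = 1/625.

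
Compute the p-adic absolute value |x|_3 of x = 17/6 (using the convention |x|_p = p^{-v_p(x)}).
|17/6|_3 = 3

Step 1 — compute v_3(x) by factoring powers of 3 out of the numerator and denominator: v_3(17/6) = -1. Step 2 — apply |x|_p = p^{-v_p(x)} = 3^{1} = 3.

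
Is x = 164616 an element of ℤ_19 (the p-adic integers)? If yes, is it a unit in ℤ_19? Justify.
x ∈ ℤ_19 but not a unit; v_19(x) = 3 > 0

ℤ_19 = {x ∈ ℚ_19 : v_19(x) ≥ 0} and ℤ_19^× = {x ∈ ℤ_19 : v_19(x) = 0}. Here v_19(164616) = v_19(num) − v_19(den) = 3; compare against these criteria.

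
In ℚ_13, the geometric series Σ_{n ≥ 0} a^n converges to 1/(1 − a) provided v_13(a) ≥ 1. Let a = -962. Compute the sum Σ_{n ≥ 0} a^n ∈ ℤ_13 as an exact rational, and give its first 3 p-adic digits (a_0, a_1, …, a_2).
Σ a^n = 1/(1 − a) = 1/963;  first 3 digits = (1, 4, 10)

v_13(a) = 1 ≥ 1, so the series converges in ℤ_13 to 1/(1 − a) = 1/(1 − (-962)) = 1/963. Expand this rational in ℤ_13: compute digits iteratively via d_i = x_i mod 13, x_{i+1} = (x_i − d_i)/13. The first 3 digits are (1, 4, 10).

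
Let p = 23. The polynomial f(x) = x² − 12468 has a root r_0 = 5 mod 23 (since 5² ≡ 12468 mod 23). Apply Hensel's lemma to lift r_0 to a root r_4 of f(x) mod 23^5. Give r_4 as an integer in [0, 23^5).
r_4 = 1700027 (mod 6436343)

Hensel's recurrence: r_{i+1} = r_i − f(r_i)·(f′(r_i))^{-1} mod 23^{i+2}, with f′(x) = 2x. Iterate:
  r_0 = 5 (mod 23)
  r_1 = 350 (mod 529)
  r_2 = 8814 (mod 12167)
  r_3 = 20981 (mod 279841)
  r_4 = 1700027 (mod 6436343)
Final: r_4 = 1700027, and one checks f(r_4) ≡ 0 mod 23^5.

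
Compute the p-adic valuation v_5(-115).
v_5(-115) = 1

v_5(n) is the largest exponent k such that 5^k divides n. Factor out: -115 = -5^1 · 23. (Sign doesn't affect v_p.) So v_5(-115) = 1.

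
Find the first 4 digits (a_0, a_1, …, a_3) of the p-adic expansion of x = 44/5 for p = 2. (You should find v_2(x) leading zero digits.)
(a_0, …, a_3) = (0, 0, 1, 1)

v_2(44/5) = 2, so a_0 = ... = a_1 = 0. Factor out: x = 2^2 · u with u = 11/5 a unit in ℤ_2. Expand u iteratively via a_{v+i} = u_i mod 2, u_{i+1} = (u_i − a_{v+i})/2:
  u_0 = 11/5;  a_2 = 1;  u_1 = (u_0 − 1)/2 = 3/5
  u_1 = 3/5;  a_3 = 1;  u_2 = (u_1 − 1)/2 = -1/5
Digits: (0, 0, 1, 1).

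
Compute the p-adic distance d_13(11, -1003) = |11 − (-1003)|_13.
d_13(11, -1003) = 1/169

Step 1 — x − y = 11 − (-1003) = 1014. Step 2 — v_13(1014) = 2 (factor: 1014 = (13^2 · 6); the sign does not affect v_p). Step 3 — |x − y|_13 = 13^{-2} = 1/169.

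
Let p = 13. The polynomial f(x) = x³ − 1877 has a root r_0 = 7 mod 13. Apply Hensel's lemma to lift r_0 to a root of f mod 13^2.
r_1 = 137 (mod 169)

Hensel: r_{i+1} = r_i − f(r_i)/f′(r_i) mod 13^{i+2}, where f′(x) = 3x². Iterate:
  r_0 = 7 (mod 13)
  r_1 = 137 (mod 169)
Final: r = 137 with f(r) ≡ 0 mod 13^2.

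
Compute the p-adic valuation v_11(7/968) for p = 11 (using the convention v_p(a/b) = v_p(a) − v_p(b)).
v_11(7/968) = -2

Factor powers of 11 from the numerator and denominator of the reduced fraction: 7 = 11^0 · 7 and 968 = 11^2 · 8. Apply v_p(a/b) = v_p(a) − v_p(b): v_11(7/968) = 0 − 2 = -2.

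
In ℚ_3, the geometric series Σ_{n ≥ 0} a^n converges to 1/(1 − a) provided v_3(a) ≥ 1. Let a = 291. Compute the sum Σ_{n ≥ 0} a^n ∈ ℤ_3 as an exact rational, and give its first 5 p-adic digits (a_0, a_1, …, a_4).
Σ a^n = 1/(1 − a) = -1/290;  first 5 digits = (1, 1, 0, 1, 0)

v_3(a) = 1 ≥ 1, so the series converges in ℤ_3 to 1/(1 − a) = 1/(1 − 291) = -1/290. Expand this rational in ℤ_3: compute digits iteratively via d_i = x_i mod 3, x_{i+1} = (x_i − d_i)/3. The first 5 digits are (1, 1, 0, 1, 0).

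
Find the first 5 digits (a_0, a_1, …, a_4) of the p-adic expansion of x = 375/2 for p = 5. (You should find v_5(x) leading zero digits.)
(a_0, …, a_4) = (0, 0, 0, 4, 2)

v_5(375/2) = 3, so a_0 = ... = a_2 = 0. Factor out: x = 5^3 · u with u = 3/2 a unit in ℤ_5. Expand u iteratively via a_{v+i} = u_i mod 5, u_{i+1} = (u_i − a_{v+i})/5:
  u_0 = 3/2;  a_3 = 4;  u_1 = (u_0 − 4)/5 = -1/2
  u_1 = -1/2;  a_4 = 2;  u_2 = (u_1 − 2)/5 = -1/2
Digits: (0, 0, 0, 4, 2).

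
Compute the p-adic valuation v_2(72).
v_2(72) = 3

v_2(n) is the largest exponent k such that 2^k divides n. Factor out: 72 = 2^3 · 9. (Sign doesn't affect v_p.) So v_2(72) = 3.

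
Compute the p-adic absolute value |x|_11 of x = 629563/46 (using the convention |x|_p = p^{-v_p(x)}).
|629563/46|_11 = 1/14641

Step 1 — compute v_11(x) by factoring powers of 11 out of the numerator and denominator: v_11(629563/46) = 4. Step 2 — apply |x|_p = p^{-v_p(x)} = 11^{-4} = 1/14641.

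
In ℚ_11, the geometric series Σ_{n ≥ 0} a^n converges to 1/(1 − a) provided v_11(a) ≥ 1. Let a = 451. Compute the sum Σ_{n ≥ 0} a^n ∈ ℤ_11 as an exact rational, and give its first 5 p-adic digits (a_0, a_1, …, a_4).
Σ a^n = 1/(1 − a) = -1/450;  first 5 digits = (1, 8, 1, 5, 2)

v_11(a) = 1 ≥ 1, so the series converges in ℤ_11 to 1/(1 − a) = 1/(1 − 451) = -1/450. Expand this rational in ℤ_11: compute digits iteratively via d_i = x_i mod 11, x_{i+1} = (x_i − d_i)/11. The first 5 digits are (1, 8, 1, 5, 2).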